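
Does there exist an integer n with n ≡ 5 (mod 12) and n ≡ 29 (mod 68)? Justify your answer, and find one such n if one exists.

gcd(12, 68) = 4. A simultaneous solution exists iff 5 ≡ 29 (mod 4); here 5 mod 4 = 1 = 29 mod 4, so it does.
Step through n = 5, 5 + 12, 5 + 2·12, …: the values 5, 17, 29 reduce mod 68 to 5, 17, 29. The value 29 hits 29.
Indeed 29 ≡ 5 (mod 12) and 29 ≡ 29 (mod 68).

n = 29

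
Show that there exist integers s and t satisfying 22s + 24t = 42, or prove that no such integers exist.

s = 3, t = -1

Since gcd(22, 24) = 2 and 42 = 2·21, Bézout's identity guarantees a solution.
Dividing through by 2 reduces the equation to 11s + 12t = 21.
Run the Euclidean algorithm on 12 and 11: 12 = 1·11 + 1, 11 = 11·1 + 0.
Back-substituting, 1 = 12 − 1·11; that is, 11·(-1) + 12·1 = 1.
Times 21: 11·(-21) + 12·21 = 21, so (-21, 21) solves it.
Adding 2·12 to s and subtracting 2·11 from t gives the tidier solution (3, -1).
Indeed 22·3 + 24·(-1) = 66 − 24 = 42.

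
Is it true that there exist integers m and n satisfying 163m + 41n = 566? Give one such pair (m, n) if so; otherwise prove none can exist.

m = 8, n = -18

163 and 41 are coprime, so 163m + 41n ranges over all of ℤ.
Dividing repeatedly: 163 = 3·41 + 40, 41 = 1·40 + 1, 40 = 40·1 + 0.
Working back up the chain: 1 = 41 − 1·40 = 41 − (163 − 3·41) = −163 + 4·41. So 163·(-1) + 41·4 = 1.
Times 566: 163·(-566) + 41·2264 = 566, so (-566, 2264) solves it.
The general solution is m = -566 + 41k, n = 2264 − 163k; taking k = 14 gives the smaller pair m = 8, n = -18.
Check: 163·8 + 41·(-18) = 1304 − 738 = 566. ✓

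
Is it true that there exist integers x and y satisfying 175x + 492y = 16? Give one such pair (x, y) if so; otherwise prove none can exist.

x = 76, y = -27

175 and 492 are coprime, so 175x + 492y ranges over all of ℤ.
Euclidean algorithm: 492 = 2·175 + 142, 175 = 1·142 + 33, 142 = 4·33 + 10, 33 = 3·10 + 3, 10 = 3·3 + 1, 3 = 3·1 + 0.
Working back up the chain: 1 = 10 − 3·3 = 10 − 3·(33 − 3·10) = −3·33 + 10·10 = −3·33 + 10·(142 − 4·33) = 10·142 − 43·33 = 10·142 − 43·(175 − 1·142) = −43·175 + 53·142 = −43·175 + 53·(492 − 2·175) = 53·492 − 149·175. So 175·(-149) + 492·53 = 1.
Times 16: 175·(-2384) + 492·848 = 16, so (-2384, 848) solves it.
The general solution is x = -2384 + 492k, y = 848 − 175k; taking k = 5 gives the smaller pair x = 76, y = -27.
Indeed 175·76 + 492·(-27) = 13300 − 13284 = 16.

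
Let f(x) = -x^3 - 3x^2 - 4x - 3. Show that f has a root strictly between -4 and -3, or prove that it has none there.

f(-4) = 29 and f(-3) = 9, both positive.
The derivative f'(x) = -3x^2 - 6x - 4 is a quadratic with discriminant (-6)² − 4·(-3)·(-4) = -12 < 0; it never vanishes, so it is always negative (sign of the leading coefficient).
Hence f is strictly decreasing on ℝ, and in particular on [-4, -3]. A strictly monotone function with same-sign endpoint values stays positive on the whole interval, so f has no zero in (-4, -3).

No such root exists.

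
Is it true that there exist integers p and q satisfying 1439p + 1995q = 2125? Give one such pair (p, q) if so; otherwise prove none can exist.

p = 50, q = -35

1439 and 1995 are coprime, so 1439p + 1995q ranges over all of ℤ.
Dividing repeatedly: 1995 = 1·1439 + 556, 1439 = 2·556 + 327, 556 = 1·327 + 229, 327 = 1·229 + 98, 229 = 2·98 + 33, 98 = 2·33 + 32, 33 = 1·32 + 1, 32 = 32·1 + 0.
Working back up the chain: 1 = 33 − 1·32 = 33 − (98 − 2·33) = −98 + 3·33 = −98 + 3·(229 − 2·98) = 3·229 − 7·98 = 3·229 − 7·(327 − 1·229) = −7·327 + 10·229 = −7·327 + 10·(556 − 1·327) = 10·556 − 17·327 = 10·556 − 17·(1439 − 2·556) = −17·1439 + 44·556 = −17·1439 + 44·(1995 − 1·1439) = 44·1995 − 61·1439. So 1439·(-61) + 1995·44 = 1.
Times 2125: 1439·(-129625) + 1995·93500 = 2125, so (-129625, 93500) solves it.
The general solution is p = -129625 + 1995k, q = 93500 − 1439k; taking k = 65 gives the smaller pair p = 50, q = -35.
Indeed 1439·50 + 1995·(-35) = 71950 − 69825 = 2125.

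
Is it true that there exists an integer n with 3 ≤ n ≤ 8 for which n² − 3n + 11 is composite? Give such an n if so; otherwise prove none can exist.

n = 8

At n = 8: 8² − 3·8 + 11 = 51 = 3·17, which is composite.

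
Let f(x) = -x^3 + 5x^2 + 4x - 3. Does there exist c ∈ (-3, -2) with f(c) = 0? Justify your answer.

No such root exists.

The endpoint values f(-3) = 57 and f(-2) = 17 are both positive. Claim: f(x) > 0 for every x in (-3, -2).
Shift to the endpoint -2: with x = -2 − u (0 < u < 1), one computes f(-2 − u) = u^3 + 11u^2 + 28u + 17.
The nonzero coefficients here are all positive, so for u > 0 every term is positive (or zero), and the constant term 17 is strictly positive.
So f is strictly positive on (-3, -2); no root exists in the interval.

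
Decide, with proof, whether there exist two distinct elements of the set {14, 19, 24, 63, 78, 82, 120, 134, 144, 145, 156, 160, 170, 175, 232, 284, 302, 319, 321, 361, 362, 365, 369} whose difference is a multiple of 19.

19 and 361 are such a pair.

19 mod 19 = 0 and 361 mod 19 = 0, so 361 − 19 = 342 = 18·19.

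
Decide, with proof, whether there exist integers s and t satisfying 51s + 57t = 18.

gcd(51, 57) = 3, and 3 divides 18, so integer solutions exist.
Dividing through by 3 reduces the equation to 17s + 19t = 6.
Euclidean algorithm: 19 = 1·17 + 2, 17 = 8·2 + 1, 2 = 2·1 + 0.
Back-substituting, 1 = 17 − 8·2 = 17 − 8·(19 − 1·17) = −8·19 + 9·17; that is, 17·9 + 19·(-8) = 1.
Times 6: 17·54 + 19·(-48) = 6, so (54, -48) solves it.
The general solution is s = 54 + 19k, t = -48 − 17k; taking k = -2 gives the smaller pair s = 16, t = -14.
Check: 51·16 + 57·(-14) = 816 − 798 = 18. ✓

s = 16, t = -14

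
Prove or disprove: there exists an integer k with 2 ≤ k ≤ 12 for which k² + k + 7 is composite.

k = 4

At k = 4: 4² + 4 + 7 = 27 = 3·9, which is composite.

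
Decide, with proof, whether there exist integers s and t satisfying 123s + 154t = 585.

123 and 154 are coprime, so 123s + 154t ranges over all of ℤ.
Euclidean algorithm: 154 = 1·123 + 31, 123 = 3·31 + 30, 31 = 1·30 + 1, 30 = 30·1 + 0.
Back-substituting, 1 = 31 − 1·30 = 31 − (123 − 3·31) = −123 + 4·31 = −123 + 4·(154 − 1·123) = 4·154 − 5·123; that is, 123·(-5) + 154·4 = 1.
Multiplying through by 585: s = (-5)·585 = -2925, t = 4·585 = 2340 is a solution.
Shifting by a multiple of (154, −123) keeps it a solution: s = -2925 + 19·154 = 1, t = 2340 − 19·123 = 3.
Check: 123·1 + 154·3 = 123 + 462 = 585. ✓

s = 1, t = 3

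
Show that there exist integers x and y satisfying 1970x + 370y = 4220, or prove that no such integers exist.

Since gcd(1970, 370) = 10 and 4220 = 10·422, Bézout's identity guarantees a solution.
Dividing through by 10 reduces the equation to 197x + 37y = 422.
Run the Euclidean algorithm on 197 and 37: 197 = 5·37 + 12, 37 = 3·12 + 1, 12 = 12·1 + 0.
Working back up the chain: 1 = 37 − 3·12 = 37 − 3·(197 − 5·37) = −3·197 + 16·37. So 197·(-3) + 37·16 = 1.
Multiplying through by 422: x = (-3)·422 = -1266, y = 16·422 = 6752 is a solution.
Shifting by a multiple of (37, −197) keeps it a solution: x = -1266 + 35·37 = 29, y = 6752 − 35·197 = -143.
Check: 1970·29 + 370·(-143) = 57130 − 52910 = 4220. ✓

x = 29, y = -143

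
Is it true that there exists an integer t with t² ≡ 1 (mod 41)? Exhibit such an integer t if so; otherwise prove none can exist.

t = 40

Take t = 40. Then 40² = 1600 = 39·41 + 1, so 40² ≡ 1 (mod 41).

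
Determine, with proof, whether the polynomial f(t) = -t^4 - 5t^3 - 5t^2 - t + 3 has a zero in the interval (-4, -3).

f(-4) = -9 and f(-3) = 15, which have opposite signs.
f is continuous everywhere (it is a polynomial), in particular on [-4, -3].
By the Intermediate Value Theorem f must vanish at some point of (-4, -3).

Such a root exists.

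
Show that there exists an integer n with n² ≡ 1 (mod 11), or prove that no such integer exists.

Take n = 1. Then 1² = 1, and since 0 ≤ 1 < 11 this is already reduced: 1² ≡ 1 (mod 11).

n = 1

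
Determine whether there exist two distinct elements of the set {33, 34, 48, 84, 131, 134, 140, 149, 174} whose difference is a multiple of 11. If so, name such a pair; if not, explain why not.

No such pair exists.

Two integers differ by a multiple of 11 exactly when they have the same residue mod 11. The residues are 33↦0, 34↦1, 48↦4, 84↦7, 131↦10, 134↦2, 140↦8, 149↦6, 174↦9.
All 9 residues are distinct, so no two elements differ by a multiple of 11.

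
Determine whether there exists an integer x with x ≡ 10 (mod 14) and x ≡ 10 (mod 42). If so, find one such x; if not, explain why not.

x = 10

gcd(14, 42) = 14. A simultaneous solution exists iff 10 ≡ 10 (mod 14); here 10 mod 14 = 10 = 10 mod 14, so it does.
In fact x = 10 itself already satisfies 10 mod 42 = 10.
Verify: 10 = 0·14 + 10 and 10 = 0·42 + 10. ✓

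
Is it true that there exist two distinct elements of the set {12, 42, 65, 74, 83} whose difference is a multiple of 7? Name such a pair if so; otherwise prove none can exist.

No such pair exists.

Two integers differ by a multiple of 7 exactly when they have the same residue mod 7. The residues are 12↦5, 42↦0, 65↦2, 74↦4, 83↦6.
No residue repeats among the 5 elements, so no pair has difference ≡ 0 (mod 7).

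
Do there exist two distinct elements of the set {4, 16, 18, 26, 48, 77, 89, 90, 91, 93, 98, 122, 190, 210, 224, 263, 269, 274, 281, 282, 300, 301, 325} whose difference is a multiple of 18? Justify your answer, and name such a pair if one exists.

Reduce each element mod 18: 4↦4, 16↦16, 18↦0, 26↦8, 48↦12, 77↦5, 89↦17, 90↦0, 91↦1, 93↦3, 98↦8, 122↦14, 190↦10, 210↦12, 224↦8, 263↦11, 269↦17, 274↦4, 281↦11, 282↦12, 300↦12, 301↦13, 325↦1. The residue 4 repeats (at 4 and 274), and 274 − 4 = 270 = 15·18.

The pair (4, 274) works.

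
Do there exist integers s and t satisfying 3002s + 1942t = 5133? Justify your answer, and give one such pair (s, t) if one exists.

gcd(3002, 1942) = 2, so every integer of the form 3002s + 1942t is a multiple of 2.
But 5133 is not a multiple of 2 (it leaves remainder 1).
Hence no integers s, t satisfy the equation.

No such integers exist.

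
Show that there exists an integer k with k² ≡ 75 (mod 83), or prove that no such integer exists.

Take k = 65. Then 65² = 4225 = 50·83 + 75, so 65² ≡ 75 (mod 83).

k = 65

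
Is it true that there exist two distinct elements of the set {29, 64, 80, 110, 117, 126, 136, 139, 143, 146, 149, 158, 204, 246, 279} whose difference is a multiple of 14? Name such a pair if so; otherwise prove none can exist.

64 mod 14 = 8 and 204 mod 14 = 8, so 204 − 64 = 140 = 10·14.

Yes: 64 and 204.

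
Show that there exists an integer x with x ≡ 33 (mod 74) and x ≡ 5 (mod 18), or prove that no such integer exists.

x = 329

Here gcd(74, 18) = 2, and both 33 and 5 leave remainder 1 mod 2, so the system is consistent.
The integers ≡ 33 (mod 74) are 33, 107, 181, 255, 329, …; their remainders mod 18 are 15, 17, 1, 3, 5, so x = 329 is the first that is ≡ 5 (mod 18).
Indeed 329 ≡ 33 (mod 74) and 329 ≡ 5 (mod 18).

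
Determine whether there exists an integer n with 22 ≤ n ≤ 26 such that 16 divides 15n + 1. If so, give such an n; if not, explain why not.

No such integer n in that range exists.

At n = 22, 15·22 + 1 = 331 ≡ 11 (mod 16), and each step in n adds 15, giving residues 11, 10, 9, 8, 7 for n = 22, 23, …, 26.
Since 0 is absent from this list, 16 ∤ 15n + 1 for every n with 22 ≤ n ≤ 26.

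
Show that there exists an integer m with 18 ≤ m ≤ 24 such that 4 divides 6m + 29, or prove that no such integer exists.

There is no such integer m in that range.

The values of 6m + 29 for m = 18, 19, …, 24 are 137, 143, 149, 155, 161, 167, 173; reduced mod 4 these are 1, 3, 1, 3, 1, 3, 1.
None is 0, so 4 never divides 6m + 29 on this range.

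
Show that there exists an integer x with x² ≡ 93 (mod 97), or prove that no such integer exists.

Take x = 53. Then 53² = 2809 = 28·97 + 93, so 53² ≡ 93 (mod 97).

x = 53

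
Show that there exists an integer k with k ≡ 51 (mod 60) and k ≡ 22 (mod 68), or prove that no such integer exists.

Both moduli are multiples of 4 = gcd(60, 68), so any solution would satisfy k ≡ 51 and k ≡ 22 modulo 4 simultaneously.
But 51 mod 4 = 3 while 22 mod 4 = 2, a contradiction.
Hence the system has no solution.

There is no such integer.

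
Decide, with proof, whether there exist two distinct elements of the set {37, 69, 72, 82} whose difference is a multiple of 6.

There is no such pair.

Reduce each element modulo 6: 37↦1, 69↦3, 72↦0, 82↦4.
No residue repeats among the 4 elements, so no pair has difference ≡ 0 (mod 6).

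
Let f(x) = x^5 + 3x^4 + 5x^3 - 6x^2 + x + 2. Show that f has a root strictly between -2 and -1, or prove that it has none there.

The endpoint values f(-2) = -48 and f(-1) = -8 are both negative. Claim: f(x) < 0 for every x in (-2, -1).
Substitute x = -1 − u, where 0 < u < 1 on the interval. Expanding, f(-1 − u) = -u^5 - 2u^4 - 3u^3 - 13u^2 - 21u - 8.
All 6 nonzero coefficients of this polynomial in u are negative; hence for u > 0 the value is a sum of negative terms (the constant -8 among them).
So f is strictly negative on (-2, -1); no root exists in the interval.

No such root exists.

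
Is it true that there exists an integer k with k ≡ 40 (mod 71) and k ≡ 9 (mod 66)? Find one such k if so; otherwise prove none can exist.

k = 537

The moduli 71 and 66 are coprime, so by the Chinese Remainder Theorem a unique solution modulo 4686 exists.
Write k = 40 + 71t and require 40 + 71t ≡ 9 (mod 66), i.e. 71t ≡ 35 (mod 66).
71 ≡ 5 (mod 66), so this reads 5t ≡ 35 (mod 66). Note 5·53 = 265 ≡ 1 (mod 66) (as 265 − 1 = 4·66), so 5⁻¹ ≡ 53.
Therefore t ≡ 53·35 = 1855 ≡ 7 (mod 66).
With t = 7: k = 40 + 71·7 = 537.
Verify: 537 = 7·71 + 40 and 537 = 8·66 + 9. ✓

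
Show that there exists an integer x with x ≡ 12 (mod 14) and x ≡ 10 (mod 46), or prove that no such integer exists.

The moduli are not coprime: gcd(14, 46) = 2. Compatibility requires 2 ∣ (10 − 12) = -2, which holds, so solutions exist.
Write x = 12 + 14t. Then 14t ≡ 10 − 12 ≡ 44 (mod 46); dividing through by 2 gives 7t ≡ 22 (mod 23).
Invert 7 mod 23 by the Euclidean algorithm: 23 = 3·7 + 2, 7 = 3·2 + 1, 2 = 2·1 + 0; back-substituting, 1 = 7 − 3·2 = 7 − 3·(23 − 3·7) = −3·23 + 10·7. Hence 7·10 ≡ 1, so 7⁻¹ ≡ 10 (mod 23).
Therefore t ≡ 10·22 = 220 ≡ 13 (mod 23).
Then x = 12 + 14·13 = 194.
Check: 194 mod 14 = 12, 194 mod 46 = 10. ✓

x = 194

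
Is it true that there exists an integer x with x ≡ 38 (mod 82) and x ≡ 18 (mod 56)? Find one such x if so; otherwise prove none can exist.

x = 858

The moduli are not coprime: gcd(82, 56) = 2. Compatibility requires 2 ∣ (18 − 38) = -20, which holds, so solutions exist.
Write x = 38 + 82t. Then 82t ≡ 18 − 38 ≡ 36 (mod 56); dividing through by 2 gives 41t ≡ 18 (mod 28).
41 ≡ 13 (mod 28), so this reads 13t ≡ 18 (mod 28). Note 13·13 = 169 ≡ 1 (mod 28) (as 169 − 1 = 6·28), so 13⁻¹ ≡ 13.
Multiplying by 13: t ≡ 13·18 = 234 ≡ 10 (mod 28).
Then x = 38 + 82·10 = 858.
Verify: 858 = 10·82 + 38 and 858 = 15·56 + 18. ✓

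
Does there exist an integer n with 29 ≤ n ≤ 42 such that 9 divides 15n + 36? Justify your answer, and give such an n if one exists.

At n = 29 the value 471 is not a multiple of 9. n = 30 works, since 15·30 + 36 = 486 = 54·9.

n = 30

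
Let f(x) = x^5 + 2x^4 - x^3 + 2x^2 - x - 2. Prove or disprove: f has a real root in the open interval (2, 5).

The endpoint values f(2) = 60 and f(5) = 4293 are both positive. Claim: f(x) > 0 for every x in (2, 5).
Shift to the endpoint 2: with x = 2 + u (0 < u < 3), one computes f(2 + u) = u^5 + 12u^4 + 55u^3 + 124u^2 + 139u + 60.
All 6 nonzero coefficients of this polynomial in u are positive; hence for u > 0 the value is a sum of positive terms (the constant 60 among them).
So f is strictly positive on (2, 5); no root exists in the interval.

No.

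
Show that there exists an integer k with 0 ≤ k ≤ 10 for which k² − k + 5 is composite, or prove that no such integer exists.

k = 5

At k = 5: 5² − 5 + 5 = 25 = 5·5, which is composite.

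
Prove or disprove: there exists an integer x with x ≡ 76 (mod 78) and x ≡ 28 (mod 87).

The moduli are not coprime: gcd(78, 87) = 3. Compatibility requires 3 ∣ (28 − 76) = -48, which holds, so solutions exist.
Write x = 76 + 78t. Then 78t ≡ 28 − 76 ≡ 39 (mod 87); dividing through by 3 gives 26t ≡ 13 (mod 29).
To invert 26 modulo 29: 29 = 1·26 + 3, 26 = 8·3 + 2, 3 = 1·2 + 1, 2 = 2·1 + 0, and unwinding, 1 = 3 − 1·2 = 3 − (26 − 8·3) = −26 + 9·3 = −26 + 9·(29 − 1·26) = 9·29 − 10·26. Thus 26⁻¹ ≡ -10 ≡ 19 (mod 29).
Therefore t ≡ 19·13 = 247 ≡ 15 (mod 29).
Then x = 76 + 78·15 = 1246.
Check: 1246 mod 78 = 76, 1246 mod 87 = 28. ✓

x = 1246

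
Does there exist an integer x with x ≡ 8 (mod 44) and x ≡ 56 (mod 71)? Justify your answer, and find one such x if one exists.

The moduli 44 and 71 are coprime, so by the Chinese Remainder Theorem a unique solution modulo 3124 exists.
Any solution of the first congruence is x = 8 + 44t; substituting into the second, 44t ≡ 56 − 8 ≡ 48 (mod 71).
Since 44·21 = 924 = 13·71 + 1, the inverse of 44 mod 71 is 21.
Multiplying by 21: t ≡ 21·48 = 1008 ≡ 14 (mod 71).
Taking t = 14 gives x = 8 + 44·14 = 624.
Indeed 624 ≡ 8 (mod 44) and 624 ≡ 56 (mod 71).

x = 624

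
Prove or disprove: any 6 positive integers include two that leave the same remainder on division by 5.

There are exactly 5 possible remainders on division by 5.
Since 6 > 5, two of the 6 integers must share a residue class by the pigeonhole principle; call them a and b.
That is, a and b leave the same remainder on division by 5, as claimed.

True.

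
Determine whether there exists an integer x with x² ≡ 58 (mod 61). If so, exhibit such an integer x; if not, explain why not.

x = 27

x = 27 works: 27² = 729, and 729 − 58 = 671 = 11·61.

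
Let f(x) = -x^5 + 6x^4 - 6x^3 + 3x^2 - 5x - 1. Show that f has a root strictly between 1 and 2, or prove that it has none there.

f(1) = -4 and f(2) = 17, which have opposite signs.
Since f is a polynomial it is continuous on [1, 2].
By the Intermediate Value Theorem, f takes the value 0 somewhere in the open interval.

Such a root exists.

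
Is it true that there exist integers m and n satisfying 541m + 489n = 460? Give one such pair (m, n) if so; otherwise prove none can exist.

m = 385, n = -425

Since gcd(541, 489) = 1, every integer is an integer combination of 541 and 489.
Dividing repeatedly: 541 = 1·489 + 52, 489 = 9·52 + 21, 52 = 2·21 + 10, 21 = 2·10 + 1, 10 = 10·1 + 0.
Working back up the chain: 1 = 21 − 2·10 = 21 − 2·(52 − 2·21) = −2·52 + 5·21 = −2·52 + 5·(489 − 9·52) = 5·489 − 47·52 = 5·489 − 47·(541 − 1·489) = −47·541 + 52·489. So 541·(-47) + 489·52 = 1.
Multiplying through by 460: m = (-47)·460 = -21620, n = 52·460 = 23920 is a solution.
The general solution is m = -21620 + 489k, n = 23920 − 541k; taking k = 45 gives the smaller pair m = 385, n = -425.
Indeed 541·385 + 489·(-425) = 208285 − 207825 = 460.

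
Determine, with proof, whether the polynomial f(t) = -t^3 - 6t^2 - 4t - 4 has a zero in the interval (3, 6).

No such root exists.

The endpoint values f(3) = -97 and f(6) = -460 are both negative. Claim: f(t) < 0 for every t in (3, 6).
Substitute t = 3 + u, where 0 < u < 3 on the interval. Expanding, f(3 + u) = -u^3 - 15u^2 - 67u - 97.
All 4 nonzero coefficients of this polynomial in u are negative; hence for u > 0 the value is a sum of negative terms (the constant -97 among them).
Therefore f(t) < 0 throughout (3, 6), and f has no zero there.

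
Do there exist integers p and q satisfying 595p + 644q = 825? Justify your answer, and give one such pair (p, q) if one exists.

No such integers exist.

Both 595 and 644 are divisible by gcd(595, 644) = 7, hence so is any combination 595p + 644q.
But 825 = 7·117 + 6, so 7 ∤ 825.
Hence no integers p, q satisfy the equation.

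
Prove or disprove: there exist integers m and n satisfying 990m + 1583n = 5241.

990 and 1583 are coprime, so 990m + 1583n ranges over all of ℤ.
Dividing repeatedly: 1583 = 1·990 + 593, 990 = 1·593 + 397, 593 = 1·397 + 196, 397 = 2·196 + 5, 196 = 39·5 + 1, 5 = 5·1 + 0.
Back-substituting, 1 = 196 − 39·5 = 196 − 39·(397 − 2·196) = −39·397 + 79·196 = −39·397 + 79·(593 − 1·397) = 79·593 − 118·397 = 79·593 − 118·(990 − 1·593) = −118·990 + 197·593 = −118·990 + 197·(1583 − 1·990) = 197·1583 − 315·990; that is, 990·(-315) + 1583·197 = 1.
Times 5241: 990·(-1650915) + 1583·1032477 = 5241, so (-1650915, 1032477) solves it.
The general solution is m = -1650915 + 1583k, n = 1032477 − 990k; taking k = 1043 gives the smaller pair m = 154, n = -93.
Indeed 990·154 + 1583·(-93) = 152460 − 147219 = 5241.

m = 154, n = -93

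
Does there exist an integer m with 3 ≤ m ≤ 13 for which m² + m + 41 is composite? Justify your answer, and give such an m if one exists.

No such integer m in that range exists.

The values for m = 3, 4, …, 13 are 53, 61, 71, 83, 97, 113, 131, 151, 173, 197, 223, and each of these is prime.
So no value in the range makes the expression composite.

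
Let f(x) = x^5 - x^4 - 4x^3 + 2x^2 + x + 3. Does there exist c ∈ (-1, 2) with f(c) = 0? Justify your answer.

Yes, such a c exists.

f(-1) = 6 and f(2) = -3, which have opposite signs.
f is continuous everywhere (it is a polynomial), in particular on [-1, 2].
By the Intermediate Value Theorem, f takes the value 0 somewhere in the open interval.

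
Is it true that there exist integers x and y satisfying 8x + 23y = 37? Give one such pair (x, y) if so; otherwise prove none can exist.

Since gcd(8, 23) = 1, every integer is an integer combination of 8 and 23.
Run the Euclidean algorithm on 23 and 8: 23 = 2·8 + 7, 8 = 1·7 + 1, 7 = 7·1 + 0.
Working back up the chain: 1 = 8 − 1·7 = 8 − (23 − 2·8) = −23 + 3·8. So 8·3 + 23·(-1) = 1.
Scaling by 37 gives the particular solution (x, y) = (111, -37).
Subtracting 4·23 from x and adding 4·8 to y gives the tidier solution (19, -5).
Indeed 8·19 + 23·(-5) = 152 − 115 = 37.

x = 19, y = -5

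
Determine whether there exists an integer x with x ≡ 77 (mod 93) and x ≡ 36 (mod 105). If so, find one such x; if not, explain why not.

Both moduli are multiples of 3 = gcd(93, 105), so any solution would satisfy x ≡ 77 and x ≡ 36 modulo 3 simultaneously.
These are incompatible: 77 − 36 = 41 is not divisible by 3.
So no integer satisfies both congruences.

No, no such integer exists.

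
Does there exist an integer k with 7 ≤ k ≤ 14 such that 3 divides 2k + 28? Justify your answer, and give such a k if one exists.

k = 7

Try k = 7: 2·7 + 28 = 42 = 14·3, which is divisible by 3.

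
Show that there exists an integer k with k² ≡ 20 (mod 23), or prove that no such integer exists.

No such integer exists.

Apply Euler's criterion with the prime 23: 20 is a quadratic residue iff 20^11 ≡ 1 (mod 23), and a non-residue iff it is ≡ −1.
Squaring successively (mod 23): 20^2 = 400 ≡ 9; 20^4 ≡ 9² = 81 ≡ 12; 20^8 ≡ 12² = 144 ≡ 6.
Since 11 = 8 + 2 + 1, 20^11 ≡ 6 · 9 · 20; multiplying out mod 23: 6·9 = 54 ≡ 8, then 8·20 = 160 ≡ 22. Thus 20^11 ≡ 22 ≡ −1 (mod 23).
By Euler's criterion 20 is a quadratic non-residue mod 23: no k satisfies k² ≡ 20 (mod 23).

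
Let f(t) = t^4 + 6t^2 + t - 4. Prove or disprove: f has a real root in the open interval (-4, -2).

The endpoint values f(-4) = 344 and f(-2) = 34 are both positive. Claim: f(t) > 0 for every t in (-4, -2).
Shift to the endpoint -2: with t = -2 − u (0 < u < 2), one computes f(-2 − u) = u^4 + 8u^3 + 30u^2 + 55u + 34.
The nonzero coefficients here are all positive, so for u > 0 every term is positive (or zero), and the constant term 34 is strictly positive.
So f is strictly positive on (-4, -2); no root exists in the interval.

f has no root in that interval.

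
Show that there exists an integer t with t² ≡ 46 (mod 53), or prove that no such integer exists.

t = 24

Take t = 24. Then 24² = 576 = 10·53 + 46, so 24² ≡ 46 (mod 53).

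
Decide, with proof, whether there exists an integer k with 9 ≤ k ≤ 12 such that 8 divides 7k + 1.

k = 9

k = 9 works, since 7·9 + 1 = 64 = 8·8.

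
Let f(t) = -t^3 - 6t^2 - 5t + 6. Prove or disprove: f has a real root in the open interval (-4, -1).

Yes, f has a root in the interval.

f(-4) = -6 and f(-1) = 6, which have opposite signs.
Since f is a polynomial it is continuous on [-4, -1].
By the Intermediate Value Theorem, f takes the value 0 somewhere in the open interval.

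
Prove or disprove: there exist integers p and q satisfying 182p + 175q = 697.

Any value of 182p + 175q is a multiple of gcd(182, 175) = 7.
But 697 = 7·99 + 4, so 7 ∤ 697.
Therefore 182p + 175q = 697 has no solution in integers.

There are no such integers.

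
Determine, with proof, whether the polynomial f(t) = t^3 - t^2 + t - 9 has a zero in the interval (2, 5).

f(2) = -3 and f(5) = 96, which have opposite signs.
f is continuous everywhere (it is a polynomial), in particular on [2, 5].
By the Intermediate Value Theorem, f takes the value 0 somewhere in the open interval.

Such a root exists.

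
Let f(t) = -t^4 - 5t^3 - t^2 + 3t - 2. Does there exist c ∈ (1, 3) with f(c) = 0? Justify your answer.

The endpoint values f(1) = -6 and f(3) = -218 are both negative. Claim: f(t) < 0 for every t in (1, 3).
Shift to the endpoint 1: with t = 1 + u (0 < u < 2), one computes f(1 + u) = -u^4 - 9u^3 - 22u^2 - 18u - 6.
The nonzero coefficients here are all negative, so for u > 0 every term is negative (or zero), and the constant term -6 is strictly negative.
So f is strictly negative on (1, 3); no root exists in the interval.

f has no root in that interval.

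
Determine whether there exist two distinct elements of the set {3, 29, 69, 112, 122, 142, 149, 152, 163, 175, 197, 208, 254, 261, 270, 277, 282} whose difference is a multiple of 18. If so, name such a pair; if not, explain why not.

No, no such pair exists.

Residues mod 18: 3↦3, 29↦11, 69↦15, 112↦4, 122↦14, 142↦16, 149↦5, 152↦8, 163↦1, 175↦13, 197↦17, 208↦10, 254↦2, 261↦9, 270↦0, 277↦7, 282↦12.
No residue repeats among the 17 elements, so no pair has difference ≡ 0 (mod 18).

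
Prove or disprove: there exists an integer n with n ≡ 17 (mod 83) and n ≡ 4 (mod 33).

Since 83 and 33 share no common factor, CRT says the pair of congruences has a solution (unique mod 2739).
Write n = 17 + 83t and require 17 + 83t ≡ 4 (mod 33), i.e. 83t ≡ 20 (mod 33).
83 ≡ 17 (mod 33), so this reads 17t ≡ 20 (mod 33). To invert 17 modulo 33: 33 = 1·17 + 16, 17 = 1·16 + 1, 16 = 16·1 + 0, and unwinding, 1 = 17 − 1·16 = 17 − (33 − 1·17) = −33 + 2·17. Thus 17⁻¹ ≡ 2 (mod 33).
Multiplying by 2: t ≡ 2·20 = 40 ≡ 7 (mod 33).
With t = 7: n = 17 + 83·7 = 598.
Indeed 598 ≡ 17 (mod 83) and 598 ≡ 4 (mod 33).

n = 598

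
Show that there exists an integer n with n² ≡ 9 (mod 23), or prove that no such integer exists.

n = 20 works: 20² = 400, and 400 − 9 = 391 = 17·23.

n = 20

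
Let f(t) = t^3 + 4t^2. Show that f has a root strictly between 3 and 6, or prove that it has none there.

The endpoint values f(3) = 63 and f(6) = 360 are both positive. Claim: f(t) > 0 for every t in (3, 6).
Substitute t = 3 + u, where 0 < u < 3 on the interval. Expanding, f(3 + u) = u^3 + 13u^2 + 51u + 63.
All 4 nonzero coefficients of this polynomial in u are positive; hence for u > 0 the value is a sum of positive terms (the constant 63 among them).
So f is strictly positive on (3, 6); no root exists in the interval.

No.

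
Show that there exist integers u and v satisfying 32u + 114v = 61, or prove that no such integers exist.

gcd(32, 114) = 2, so every integer of the form 32u + 114v is a multiple of 2.
However 61 leaves remainder 1 on division by 2.
Hence no integers u, v satisfy the equation.

No such integers exist.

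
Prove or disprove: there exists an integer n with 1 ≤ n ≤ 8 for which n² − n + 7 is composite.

At n = 5: 5² − 5 + 7 = 27 = 3·9, which is composite.

n = 5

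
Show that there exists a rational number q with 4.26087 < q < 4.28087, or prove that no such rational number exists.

Look for a denominator N such that an integer falls strictly between N·4.26087 and N·4.28087. N = 11 works: 11·4.26087 = 46.86957 < 47 < 47.08957 = 11·4.28087.
Dividing back, 4.26087 < 47/11 < 4.28087, and 47/11 is rational.

q = 47/11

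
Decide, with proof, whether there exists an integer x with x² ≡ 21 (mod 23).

Apply Euler's criterion with the prime 23: 21 is a quadratic residue iff 21^11 ≡ 1 (mod 23), and a non-residue iff it is ≡ −1.
Squaring successively (mod 23): 21^2 = 441 ≡ 4; 21^4 ≡ 4² = 16 ≡ 16; 21^8 ≡ 16² = 256 ≡ 3.
Since 11 = 8 + 2 + 1, 21^11 ≡ 3 · 4 · 21; multiplying out mod 23: 3·4 = 12 ≡ 12, then 12·21 = 252 ≡ 22. Thus 21^11 ≡ 22 ≡ −1 (mod 23).
The value −1 means 21 is a non-residue modulo 23, so x² ≡ 21 (mod 23) is impossible.

No, no such integer exists.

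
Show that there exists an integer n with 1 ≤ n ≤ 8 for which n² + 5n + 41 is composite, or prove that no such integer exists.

n = 2

At n = 2: 2² + 5·2 + 41 = 55 = 5·11, which is composite.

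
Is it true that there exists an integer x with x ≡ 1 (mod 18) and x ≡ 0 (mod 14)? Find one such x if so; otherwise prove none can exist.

Reduce both congruences modulo 2, which divides 18 and 14: they say x ≡ 1 (mod 2) and x ≡ 0 (mod 2).
But 1 mod 2 = 1 while 0 mod 2 = 0, a contradiction.
Therefore no such x exists.

No such integer exists.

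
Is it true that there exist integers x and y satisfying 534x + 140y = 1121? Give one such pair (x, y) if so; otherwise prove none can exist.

There are no such integers.

Both 534 and 140 are divisible by gcd(534, 140) = 2, hence so is any combination 534x + 140y.
But 1121 is not a multiple of 2 (it leaves remainder 1).
Hence no integers x, y satisfy the equation.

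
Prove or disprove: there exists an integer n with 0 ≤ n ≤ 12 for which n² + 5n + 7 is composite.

At n = 2: 2² + 5·2 + 7 = 21 = 3·7, which is composite.

n = 2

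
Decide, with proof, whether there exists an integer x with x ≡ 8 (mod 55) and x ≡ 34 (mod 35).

No such integer exists.

gcd(55, 35) = 5. If x ≡ 8 (mod 55) and x ≡ 34 (mod 35), then x ≡ 8 (mod 5) and x ≡ 34 (mod 5).
But 8 mod 5 = 3 while 34 mod 5 = 4, a contradiction.
Therefore no such x exists.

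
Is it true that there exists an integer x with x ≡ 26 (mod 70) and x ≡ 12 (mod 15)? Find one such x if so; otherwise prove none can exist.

There is no such integer.

Both moduli are multiples of 5 = gcd(70, 15), so any solution would satisfy x ≡ 26 and x ≡ 12 modulo 5 simultaneously.
These are incompatible: 26 − 12 = 14 is not divisible by 5.
Therefore no such x exists.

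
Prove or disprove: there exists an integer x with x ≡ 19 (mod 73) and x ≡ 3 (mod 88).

The moduli 73 and 88 are coprime, so by the Chinese Remainder Theorem a unique solution modulo 6424 exists.
Write x = 19 + 73t and require 19 + 73t ≡ 3 (mod 88), i.e. 73t ≡ 72 (mod 88).
Note 73·41 = 2993 ≡ 1 (mod 88) (as 2993 − 1 = 34·88), so 73⁻¹ ≡ 41.
Multiplying by 41: t ≡ 41·72 = 2952 ≡ 48 (mod 88).
With t = 48: x = 19 + 73·48 = 3523.
Indeed 3523 ≡ 19 (mod 73) and 3523 ≡ 3 (mod 88).

x = 3523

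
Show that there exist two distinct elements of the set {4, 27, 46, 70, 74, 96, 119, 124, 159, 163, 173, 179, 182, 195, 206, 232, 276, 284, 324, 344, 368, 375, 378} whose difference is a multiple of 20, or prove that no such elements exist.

The pair (4, 124) works.

Reduce each element mod 20: 4↦4, 27↦7, 46↦6, 70↦10, 74↦14, 96↦16, 119↦19, 124↦4, 159↦19, 163↦3, 173↦13, 179↦19, 182↦2, 195↦15, 206↦6, 232↦12, 276↦16, 284↦4, 324↦4, 344↦4, 368↦8, 375↦15, 378↦18. The residue 4 repeats (at 4 and 124), and 124 − 4 = 120 = 6·20.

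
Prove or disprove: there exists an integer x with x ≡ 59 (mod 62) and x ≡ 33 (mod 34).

x = 679

Here gcd(62, 34) = 2, and both 59 and 33 leave remainder 1 mod 2, so the system is consistent.
Put x = 59 + 62t, so we need 62t ≡ 8 (mod 34), equivalently (divide by 2) 31t ≡ 4 (mod 17).
31 ≡ 14 (mod 17), so this reads 14t ≡ 4 (mod 17). To invert 14 modulo 17: 17 = 1·14 + 3, 14 = 4·3 + 2, 3 = 1·2 + 1, 2 = 2·1 + 0, and unwinding, 1 = 3 − 1·2 = 3 − (14 − 4·3) = −14 + 5·3 = −14 + 5·(17 − 1·14) = 5·17 − 6·14. Thus 14⁻¹ ≡ -6 ≡ 11 (mod 17).
Therefore t ≡ 11·4 = 44 ≡ 10 (mod 17).
Then x = 59 + 62·10 = 679.
Check: 679 mod 62 = 59, 679 mod 34 = 33. ✓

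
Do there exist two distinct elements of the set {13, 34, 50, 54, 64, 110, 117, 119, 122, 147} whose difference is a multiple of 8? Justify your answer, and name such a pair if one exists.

Reduce each element mod 8: 13↦5, 34↦2, 50↦2, 54↦6, 64↦0, 110↦6, 117↦5, 119↦7, 122↦2, 147↦3. The residue 5 repeats (at 13 and 117), and 117 − 13 = 104 = 13·8.

13 and 117 are such a pair.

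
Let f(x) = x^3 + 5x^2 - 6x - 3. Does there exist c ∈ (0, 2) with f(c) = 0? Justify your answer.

Such a root exists.

f(0) = -3 and f(2) = 13, which have opposite signs.
As a polynomial, f is continuous on every closed interval.
By the Intermediate Value Theorem, f takes the value 0 somewhere in the open interval.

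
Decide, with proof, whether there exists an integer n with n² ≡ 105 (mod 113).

Take n = 61. Then 61² = 3721 = 32·113 + 105, so 61² ≡ 105 (mod 113).

n = 61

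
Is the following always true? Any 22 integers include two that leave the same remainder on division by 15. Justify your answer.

Partition the integers by their residue mod 15; there are 15 classes.
Placing 22 integers into 15 classes, some class receives at least two — say a and b.
That is, a and b leave the same remainder on division by 15, as claimed.

Yes.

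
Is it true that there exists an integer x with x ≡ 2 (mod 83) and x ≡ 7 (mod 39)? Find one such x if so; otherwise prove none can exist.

gcd(83, 39) = 1, so the Chinese Remainder Theorem guarantees exactly one residue class mod 3237 satisfying both.
Write x = 2 + 83t and require 2 + 83t ≡ 7 (mod 39), i.e. 83t ≡ 5 (mod 39).
83 ≡ 5 (mod 39), so this reads 5t ≡ 5 (mod 39). Note 5·8 = 40 ≡ 1 (mod 39) (as 40 − 1 = 1·39), so 5⁻¹ ≡ 8.
Multiplying by 8: t ≡ 8·5 = 40 ≡ 1 (mod 39).
With t = 1: x = 2 + 83·1 = 85.
Verify: 85 = 1·83 + 2 and 85 = 2·39 + 7. ✓

x = 85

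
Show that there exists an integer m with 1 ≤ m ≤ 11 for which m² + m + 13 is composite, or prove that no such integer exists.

At m = 3: 3² + 3 + 13 = 25 = 5·5, which is composite.

m = 3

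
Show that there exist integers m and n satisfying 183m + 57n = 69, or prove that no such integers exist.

m = 1, n = -2

Every value of 183m + 57n is a multiple of gcd(183, 57) = 3; since 3 ∣ 69, solutions exist.
Dividing through by 3 reduces the equation to 61m + 19n = 23.
Dividing repeatedly: 61 = 3·19 + 4, 19 = 4·4 + 3, 4 = 1·3 + 1, 3 = 3·1 + 0.
Back-substituting, 1 = 4 − 1·3 = 4 − (19 − 4·4) = −19 + 5·4 = −19 + 5·(61 − 3·19) = 5·61 − 16·19; that is, 61·5 + 19·(-16) = 1.
Scaling by 23 gives the particular solution (m, n) = (115, -368).
The general solution is m = 115 + 19k, n = -368 − 61k; taking k = -6 gives the smaller pair m = 1, n = -2.
Check: 183·1 + 57·(-2) = 183 − 114 = 69. ✓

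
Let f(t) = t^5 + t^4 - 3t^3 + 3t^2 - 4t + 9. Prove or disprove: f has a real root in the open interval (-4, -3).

No.

The endpoint values f(-4) = -503 and f(-3) = -33 are both negative. Claim: f(t) < 0 for every t in (-4, -3).
Shift to the endpoint -3: with t = -3 − u (0 < u < 1), one computes f(-3 − u) = -u^5 - 14u^4 - 75u^3 - 186u^2 - 194u - 33.
All 6 nonzero coefficients of this polynomial in u are negative; hence for u > 0 the value is a sum of negative terms (the constant -33 among them).
Therefore f(t) < 0 throughout (-4, -3), and f has no zero there.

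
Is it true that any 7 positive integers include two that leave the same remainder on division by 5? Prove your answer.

Each integer lies in one of the 5 residue classes modulo 5.
With 7 integers and only 5 classes, the pigeonhole principle forces two of them, say a and b, into the same class.
That is, a and b leave the same remainder on division by 5, as claimed.

Yes, this is always true.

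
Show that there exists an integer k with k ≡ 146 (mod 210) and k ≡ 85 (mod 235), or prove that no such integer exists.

There is no such integer.

gcd(210, 235) = 5. If k ≡ 146 (mod 210) and k ≡ 85 (mod 235), then k ≡ 146 (mod 5) and k ≡ 85 (mod 5).
These are incompatible: 146 − 85 = 61 is not divisible by 5.
So no integer satisfies both congruences.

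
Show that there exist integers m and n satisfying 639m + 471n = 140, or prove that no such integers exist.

Any value of 639m + 471n is a multiple of gcd(639, 471) = 3.
But 140 is not a multiple of 3 (it leaves remainder 2).
Therefore 639m + 471n = 140 has no solution in integers.

There are no such integers.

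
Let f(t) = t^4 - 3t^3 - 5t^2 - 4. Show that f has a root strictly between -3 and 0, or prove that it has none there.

f(-3) = 113 and f(0) = -4, which have opposite signs.
Since f is a polynomial it is continuous on [-3, 0].
By the Intermediate Value Theorem f must vanish at some point of (-3, 0).

Such a root exists.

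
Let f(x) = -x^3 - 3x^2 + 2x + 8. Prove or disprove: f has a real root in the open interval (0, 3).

f(0) = 8 and f(3) = -40, which have opposite signs.
f is continuous everywhere (it is a polynomial), in particular on [0, 3].
By the Intermediate Value Theorem, f takes the value 0 somewhere in the open interval.

Such a root exists.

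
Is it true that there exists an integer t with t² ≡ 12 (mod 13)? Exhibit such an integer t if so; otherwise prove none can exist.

t = 8

Take t = 8. Then 8² = 64 = 4·13 + 12, so 8² ≡ 12 (mod 13).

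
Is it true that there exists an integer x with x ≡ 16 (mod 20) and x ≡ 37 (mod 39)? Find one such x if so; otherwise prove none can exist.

Since 20 and 39 share no common factor, CRT says the pair of congruences has a solution (unique mod 780).
Any solution of the first congruence is x = 16 + 20t; substituting into the second, 20t ≡ 37 − 16 ≡ 21 (mod 39).
Invert 20 mod 39 by the Euclidean algorithm: 39 = 1·20 + 19, 20 = 1·19 + 1, 19 = 19·1 + 0; back-substituting, 1 = 20 − 1·19 = 20 − (39 − 1·20) = −39 + 2·20. Hence 20·2 ≡ 1, so 20⁻¹ ≡ 2 (mod 39).
Multiplying by 2: t ≡ 2·21 = 42 ≡ 3 (mod 39).
With t = 3: x = 16 + 20·3 = 76.
Verify: 76 = 3·20 + 16 and 76 = 1·39 + 37. ✓

x = 76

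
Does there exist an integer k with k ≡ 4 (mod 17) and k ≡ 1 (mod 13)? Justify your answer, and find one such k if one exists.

The moduli 17 and 13 are coprime, so by the Chinese Remainder Theorem a unique solution modulo 221 exists.
Write k = 4 + 17t and require 4 + 17t ≡ 1 (mod 13), i.e. 17t ≡ 10 (mod 13).
17 ≡ 4 (mod 13), so this reads 4t ≡ 10 (mod 13). Invert 4 mod 13 by the Euclidean algorithm: 13 = 3·4 + 1, 4 = 4·1 + 0; back-substituting, 1 = 13 − 3·4. Hence 4·(-3) ≡ 1, so 4⁻¹ ≡ -3 ≡ 10 (mod 13).
Multiplying by 10: t ≡ 10·10 = 100 ≡ 9 (mod 13).
Taking t = 9 gives k = 4 + 17·9 = 157.
Verify: 157 = 9·17 + 4 and 157 = 12·13 + 1. ✓

k = 157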